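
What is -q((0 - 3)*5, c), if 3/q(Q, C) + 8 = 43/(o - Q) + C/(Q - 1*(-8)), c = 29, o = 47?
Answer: 1302/4969 ≈ 0.26202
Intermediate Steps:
q(Q, C) = 3/(-8 + 43/(47 - Q) + C/(8 + Q)) (q(Q, C) = 3/(-8 + (43/(47 - Q) + C/(Q - 1*(-8)))) = 3/(-8 + (43/(47 - Q) + C/(Q + 8))) = 3/(-8 + (43/(47 - Q) + C/(8 + Q))) = 3/(-8 + 43/(47 - Q) + C/(8 + Q)))
-q((0 - 3)*5, c) = -3*(-376 + ((0 - 3)*5)² - 39*(0 - 3)*5)/(2664 - 47*29 - 8*25*(0 - 3)² + 269*((0 - 3)*5) + 29*((0 - 3)*5)) = -3*(-376 + (-3*5)² - (-117)*5)/(2664 - 1363 - 8*(-3*5)² + 269*(-3*5) + 29*(-3*5)) = -3*(-376 + (-15)² - 39*(-15))/(2664 - 1363 - 8*(-15)² + 269*(-15) + 29*(-15)) = -3*(-376 + 225 + 585)/(2664 - 1363 - 8*225 - 4035 - 435) = -3*434/(2664 - 1363 - 1800 - 4035 - 435) = -3*434/(-4969) = -3*(-1)*434/4969 = -1*(-1302/4969) = 1302/4969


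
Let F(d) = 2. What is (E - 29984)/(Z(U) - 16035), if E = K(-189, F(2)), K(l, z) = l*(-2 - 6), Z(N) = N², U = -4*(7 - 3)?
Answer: 28472/15779 ≈ 1.8044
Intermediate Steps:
U = -16 (U = -4*4 = -16)
K(l, z) = -8*l (K(l, z) = l*(-8) = -8*l)
E = 1512 (E = -8*(-189) = 1512)
(E - 29984)/(Z(U) - 16035) = (1512 - 29984)/((-16)² - 16035) = -28472/(256 - 16035) = -28472/(-15779) = -28472*(-1/15779) = 28472/15779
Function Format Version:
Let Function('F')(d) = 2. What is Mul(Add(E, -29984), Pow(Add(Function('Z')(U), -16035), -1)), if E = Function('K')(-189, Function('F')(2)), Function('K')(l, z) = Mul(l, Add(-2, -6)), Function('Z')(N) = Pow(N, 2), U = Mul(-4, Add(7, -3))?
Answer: Rational(28472, 15779) ≈ 1.8044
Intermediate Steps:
U = -16 (U = Mul(-4, 4) = -16)
Function('K')(l, z) = Mul(-8, l) (Function('K')(l, z) = Mul(l, -8) = Mul(-8, l))
E = 1512 (E = Mul(-8, -189) = 1512)
Mul(Add(E, -29984), Pow(Add(Function('Z')(U), -16035), -1)) = Mul(Add(1512, -29984), Pow(Add(Pow(-16, 2), -16035), -1)) = Mul(-28472, Pow(Add(256, -16035), -1)) = Mul(-28472, Pow(-15779, -1)) = Mul(-28472, Rational(-1, 15779)) = Rational(28472, 15779)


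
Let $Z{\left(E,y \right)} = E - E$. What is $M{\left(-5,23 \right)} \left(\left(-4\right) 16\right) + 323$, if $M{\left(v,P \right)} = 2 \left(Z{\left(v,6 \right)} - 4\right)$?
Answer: $835$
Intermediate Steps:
$Z{\left(E,y \right)} = 0$
$M{\left(v,P \right)} = -8$ ($M{\left(v,P \right)} = 2 \left(0 - 4\right) = 2 \left(-4\right) = -8$)
$M{\left(-5,23 \right)} \left(\left(-4\right) 16\right) + 323 = - 8 \left(\left(-4\right) 16\right) + 323 = \left(-8\right) \left(-64\right) + 323 = 512 + 323 = 835$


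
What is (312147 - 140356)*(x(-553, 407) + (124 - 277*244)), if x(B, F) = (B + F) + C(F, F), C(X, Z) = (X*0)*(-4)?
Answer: -11614789510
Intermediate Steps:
C(X, Z) = 0 (C(X, Z) = 0*(-4) = 0)
x(B, F) = B + F (x(B, F) = (B + F) + 0 = B + F)
(312147 - 140356)*(x(-553, 407) + (124 - 277*244)) = (312147 - 140356)*((-553 + 407) + (124 - 277*244)) = 171791*(-146 + (124 - 67588)) = 171791*(-146 - 67464) = 171791*(-67610) = -11614789510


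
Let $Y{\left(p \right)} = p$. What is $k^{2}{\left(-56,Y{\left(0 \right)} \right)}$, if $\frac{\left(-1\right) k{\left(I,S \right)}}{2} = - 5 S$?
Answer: $0$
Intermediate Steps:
$k{\left(I,S \right)} = 10 S$ ($k{\left(I,S \right)} = - 2 \left(- 5 S\right) = 10 S$)
$k^{2}{\left(-56,Y{\left(0 \right)} \right)} = \left(10 \cdot 0\right)^{2} = 0^{2} = 0$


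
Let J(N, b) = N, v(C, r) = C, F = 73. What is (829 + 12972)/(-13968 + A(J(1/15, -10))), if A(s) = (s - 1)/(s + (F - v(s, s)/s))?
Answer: -14918881/15099422 ≈ -0.98804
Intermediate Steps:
A(s) = (-1 + s)/(72 + s) (A(s) = (s - 1)/(s + (73 - s/s)) = (-1 + s)/(s + (73 - 1*1)) = (-1 + s)/(s + (73 - 1)) = (-1 + s)/(s + 72) = (-1 + s)/(72 + s))
(829 + 12972)/(-13968 + A(J(1/15, -10))) = (829 + 12972)/(-13968 + (-1 + 1/15)/(72 + 1/15)) = 13801/(-13968 + (-1 + 1/15)/(72 + 1/15)) = 13801/(-13968 - 14/15/(1081/15)) = 13801/(-13968 + (15/1081)*(-14/15)) = 13801/(-13968 - 14/1081) = 13801/(-15099422/1081) = 13801*(-1081/15099422) = -14918881/15099422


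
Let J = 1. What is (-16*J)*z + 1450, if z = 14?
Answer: 1226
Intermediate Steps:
(-16*J)*z + 1450 = -16*1*14 + 1450 = -16*14 + 1450 = -224 + 1450 = 1226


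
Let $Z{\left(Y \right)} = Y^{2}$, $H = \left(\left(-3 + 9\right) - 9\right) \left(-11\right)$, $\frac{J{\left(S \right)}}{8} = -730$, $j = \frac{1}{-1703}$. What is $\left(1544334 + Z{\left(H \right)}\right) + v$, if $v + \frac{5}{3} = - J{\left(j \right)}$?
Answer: $\frac{4653784}{3} \approx 1.5513 \cdot 10^{6}$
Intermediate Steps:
$j = - \frac{1}{1703} \approx -0.0005872$
$J{\left(S \right)} = -5840$ ($J{\left(S \right)} = 8 \left(-730\right) = -5840$)
$v = \frac{17515}{3}$ ($v = - \frac{5}{3} - -5840 = - \frac{5}{3} + 5840 = \frac{17515}{3} \approx 5838.3$)
$H = 33$ ($H = \left(6 - 9\right) \left(-11\right) = \left(-3\right) \left(-11\right) = 33$)
$\left(1544334 + Z{\left(H \right)}\right) + v = \left(1544334 + 33^{2}\right) + \frac{17515}{3} = \left(1544334 + 1089\right) + \frac{17515}{3} = 1545423 + \frac{17515}{3} = \frac{4653784}{3}$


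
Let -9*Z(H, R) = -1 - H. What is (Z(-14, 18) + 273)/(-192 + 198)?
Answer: 1222/27 ≈ 45.259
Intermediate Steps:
Z(H, R) = ⅑ + H/9 (Z(H, R) = -(-1 - H)/9 = ⅑ + H/9)
(Z(-14, 18) + 273)/(-192 + 198) = ((⅑ + (⅑)*(-14)) + 273)/(-192 + 198) = ((⅑ - 14/9) + 273)/6 = (-13/9 + 273)*(⅙) = (2444/9)*(⅙) = 1222/27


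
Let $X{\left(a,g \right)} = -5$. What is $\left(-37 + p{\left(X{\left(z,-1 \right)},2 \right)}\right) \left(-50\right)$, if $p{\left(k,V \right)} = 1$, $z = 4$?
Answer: $1800$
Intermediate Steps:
$\left(-37 + p{\left(X{\left(z,-1 \right)},2 \right)}\right) \left(-50\right) = \left(-37 + 1\right) \left(-50\right) = \left(-36\right) \left(-50\right) = 1800$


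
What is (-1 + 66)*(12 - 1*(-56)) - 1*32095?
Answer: -27675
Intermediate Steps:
(-1 + 66)*(12 - 1*(-56)) - 1*32095 = 65*(12 + 56) - 32095 = 65*68 - 32095 = 4420 - 32095 = -27675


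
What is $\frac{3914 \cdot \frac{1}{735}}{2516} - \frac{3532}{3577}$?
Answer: $- \frac{66505979}{67497990} \approx -0.9853$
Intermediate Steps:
$\frac{3914 \cdot \frac{1}{735}}{2516} - \frac{3532}{3577} = 3914 \cdot \frac{1}{735} \cdot \frac{1}{2516} - \frac{3532}{3577} = \frac{3914}{735} \cdot \frac{1}{2516} - \frac{3532}{3577} = \frac{1957}{924630} - \frac{3532}{3577} = - \frac{66505979}{67497990}$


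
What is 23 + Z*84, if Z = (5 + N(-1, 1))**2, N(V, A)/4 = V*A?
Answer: 107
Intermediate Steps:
N(V, A) = 4*A*V (N(V, A) = 4*(V*A) = 4*(A*V) = 4*A*V)
Z = 1 (Z = (5 + 4*1*(-1))**2 = (5 - 4)**2 = 1**2 = 1)
23 + Z*84 = 23 + 1*84 = 23 + 84 = 107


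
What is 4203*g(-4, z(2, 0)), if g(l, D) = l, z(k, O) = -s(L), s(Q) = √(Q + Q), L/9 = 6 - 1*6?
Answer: -16812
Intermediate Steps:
L = 0 (L = 9*(6 - 1*6) = 9*(6 - 6) = 9*0 = 0)
s(Q) = √2*√Q (s(Q) = √(2*Q) = √2*√Q)
z(k, O) = 0 (z(k, O) = -√2*√0 = -√2*0 = -1*0 = 0)
4203*g(-4, z(2, 0)) = 4203*(-4) = -16812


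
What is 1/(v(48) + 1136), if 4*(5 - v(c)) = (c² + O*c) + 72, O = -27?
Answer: 1/871 ≈ 0.0011481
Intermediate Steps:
v(c) = -13 - c²/4 + 27*c/4 (v(c) = 5 - ((c² - 27*c) + 72)/4 = 5 - (72 + c² - 27*c)/4 = 5 + (-18 - c²/4 + 27*c/4) = -13 - c²/4 + 27*c/4)
1/(v(48) + 1136) = 1/((-13 - ¼*48² + (27/4)*48) + 1136) = 1/((-13 - ¼*2304 + 324) + 1136) = 1/((-13 - 576 + 324) + 1136) = 1/(-265 + 1136) = 1/871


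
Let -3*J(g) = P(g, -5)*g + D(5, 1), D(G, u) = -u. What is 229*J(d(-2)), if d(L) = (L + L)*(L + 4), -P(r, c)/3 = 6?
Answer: -32747/3 ≈ -10916.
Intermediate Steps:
P(r, c) = -18 (P(r, c) = -3*6 = -18)
d(L) = 2*L*(4 + L) (d(L) = (2*L)*(4 + L) = 2*L*(4 + L))
J(g) = ⅓ + 6*g (J(g) = -(-18*g - 1*1)/3 = -(-18*g - 1)/3 = -(-1 - 18*g)/3 = ⅓ + 6*g)
229*J(d(-2)) = 229*(⅓ + 6*(2*(-2)*(4 - 2))) = 229*(⅓ + 6*(2*(-2)*2)) = 229*(⅓ + 6*(-8)) = 229*(⅓ - 48) = 229*(-143/3) = -32747/3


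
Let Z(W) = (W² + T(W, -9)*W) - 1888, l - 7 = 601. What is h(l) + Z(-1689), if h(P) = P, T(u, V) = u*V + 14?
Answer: -22846694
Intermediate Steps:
T(u, V) = 14 + V*u (T(u, V) = V*u + 14 = 14 + V*u)
l = 608 (l = 7 + 601 = 608)
Z(W) = -1888 + W² + W*(14 - 9*W) (Z(W) = (W² + (14 - 9*W)*W) - 1888 = (W² + W*(14 - 9*W)) - 1888 = -1888 + W² + W*(14 - 9*W))
h(l) + Z(-1689) = 608 + (-1888 - 8*(-1689)² + 14*(-1689)) = 608 + (-1888 - 8*2852721 - 23646) = 608 + (-1888 - 22821768 - 23646) = 608 - 22847302 = -22846694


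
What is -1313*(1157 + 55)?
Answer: -1591356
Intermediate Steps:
-1313*(1157 + 55) = -1313*1212 = -1591356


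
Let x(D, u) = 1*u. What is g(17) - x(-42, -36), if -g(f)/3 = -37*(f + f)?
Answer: 3810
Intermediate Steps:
x(D, u) = u
g(f) = 222*f (g(f) = -(-111)*(f + f) = -(-111)*2*f = -(-222)*f = 222*f)
g(17) - x(-42, -36) = 222*17 - 1*(-36) = 3774 + 36 = 3810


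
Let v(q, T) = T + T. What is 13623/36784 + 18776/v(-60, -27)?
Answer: -18155809/52272 ≈ -347.33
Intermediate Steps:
v(q, T) = 2*T
13623/36784 + 18776/v(-60, -27) = 13623/36784 + 18776/((2*(-27))) = 13623*(1/36784) + 18776/(-54) = 717/1936 + 18776*(-1/54) = 717/1936 - 9388/27 = -18155809/52272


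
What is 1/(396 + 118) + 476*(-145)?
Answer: -35476279/514 ≈ -69020.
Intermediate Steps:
1/(396 + 118) + 476*(-145) = 1/514 - 69020 = -35476279/514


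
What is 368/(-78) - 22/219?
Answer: -13718/2847 ≈ -4.8184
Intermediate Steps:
368/(-78) - 22/219 = 368*(-1/78) - 22*1/219 = -184/39 - 22/219 = -13718/2847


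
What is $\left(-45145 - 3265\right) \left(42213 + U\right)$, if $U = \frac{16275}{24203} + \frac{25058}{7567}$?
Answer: $- \frac{7963745314228360}{3896683} \approx -2.0437 \cdot 10^{9}$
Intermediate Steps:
$U = \frac{729631699}{183144101}$ ($U = 16275 \cdot \frac{1}{24203} + 25058 \cdot \frac{1}{7567} = \frac{16275}{24203} + \frac{25058}{7567} = \frac{729631699}{183144101} \approx 3.9839$)
$\left(-45145 - 3265\right) \left(42213 + U\right) = \left(-45145 - 3265\right) \left(42213 + \frac{729631699}{183144101}\right) = \left(-48410\right) \frac{7731791567212}{183144101} = - \frac{7963745314228360}{3896683}$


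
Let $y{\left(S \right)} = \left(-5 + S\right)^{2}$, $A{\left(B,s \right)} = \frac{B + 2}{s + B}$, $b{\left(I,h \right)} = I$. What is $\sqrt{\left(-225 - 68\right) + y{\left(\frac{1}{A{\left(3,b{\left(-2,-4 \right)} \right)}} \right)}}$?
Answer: $\frac{i \sqrt{6749}}{5} \approx 16.43 i$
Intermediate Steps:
$A{\left(B,s \right)} = \frac{2 + B}{B + s}$
$\sqrt{\left(-225 - 68\right) + y{\left(\frac{1}{A{\left(3,b{\left(-2,-4 \right)} \right)}} \right)}} = \sqrt{\left(-225 - 68\right) + \left(-5 + \frac{1}{\frac{1}{3 - 2} \left(2 + 3\right)}\right)^{2}} = \sqrt{\left(-225 - 68\right) + \left(-5 + \frac{1}{1^{-1} \cdot 5}\right)^{2}} = \sqrt{-293 + \left(-5 + \frac{1}{1 \cdot 5}\right)^{2}} = \sqrt{-293 + \left(-5 + \frac{1}{5}\right)^{2}} = \sqrt{-293 + \left(- \frac{24}{5}\right)^{2}} = \sqrt{-293 + \frac{576}{25}} = \sqrt{- \frac{6749}{25}} = \frac{i \sqrt{6749}}{5}$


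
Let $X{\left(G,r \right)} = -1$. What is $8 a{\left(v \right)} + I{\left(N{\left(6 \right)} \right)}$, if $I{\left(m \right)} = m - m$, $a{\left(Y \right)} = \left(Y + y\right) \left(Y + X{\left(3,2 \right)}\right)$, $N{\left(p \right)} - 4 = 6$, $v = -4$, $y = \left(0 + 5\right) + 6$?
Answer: $-280$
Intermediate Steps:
$y = 11$ ($y = 5 + 6 = 11$)
$N{\left(p \right)} = 10$ ($N{\left(p \right)} = 4 + 6 = 10$)
$a{\left(Y \right)} = \left(-1 + Y\right) \left(11 + Y\right)$ ($a{\left(Y \right)} = \left(Y + 11\right) \left(Y - 1\right) = \left(11 + Y\right) \left(-1 + Y\right) = \left(-1 + Y\right) \left(11 + Y\right)$)
$I{\left(m \right)} = 0$
$8 a{\left(v \right)} + I{\left(N{\left(6 \right)} \right)} = 8 \left(-11 + \left(-4\right)^{2} + 10 \left(-4\right)\right) + 0 = 8 \left(-11 + 16 - 40\right) + 0 = 8 \left(-35\right) + 0 = -280 + 0 = -280$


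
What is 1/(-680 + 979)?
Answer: 1/299 ≈ 0.0033445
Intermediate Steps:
1/(-680 + 979) = 1/299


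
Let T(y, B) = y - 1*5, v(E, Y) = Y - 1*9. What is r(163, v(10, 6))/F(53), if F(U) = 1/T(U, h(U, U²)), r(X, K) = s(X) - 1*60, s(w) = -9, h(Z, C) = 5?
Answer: -3312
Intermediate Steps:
v(E, Y) = -9 + Y (v(E, Y) = Y - 9 = -9 + Y)
T(y, B) = -5 + y (T(y, B) = y - 5 = -5 + y)
r(X, K) = -69 (r(X, K) = -9 - 1*60 = -9 - 60 = -69)
F(U) = 1/(-5 + U)
r(163, v(10, 6))/F(53) = -69/(1/(-5 + 53)) = -69/(1/48) = -69/1/48 = -69*48 = -3312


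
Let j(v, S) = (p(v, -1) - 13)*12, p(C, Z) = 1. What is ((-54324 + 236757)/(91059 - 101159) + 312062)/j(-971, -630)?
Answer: -3151643767/1454400 ≈ -2167.0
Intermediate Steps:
j(v, S) = -144 (j(v, S) = (1 - 13)*12 = -12*12 = -144)
((-54324 + 236757)/(91059 - 101159) + 312062)/j(-971, -630) = ((-54324 + 236757)/(91059 - 101159) + 312062)/(-144) = (182433/(-10100) + 312062)*(-1/144) = (182433*(-1/10100) + 312062)*(-1/144) = (-182433/10100 + 312062)*(-1/144) = (3151643767/10100)*(-1/144) = -3151643767/1454400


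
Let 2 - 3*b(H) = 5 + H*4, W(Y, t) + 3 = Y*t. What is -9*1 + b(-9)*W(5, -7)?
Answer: -427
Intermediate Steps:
W(Y, t) = -3 + Y*t
b(H) = -1 - 4*H/3 (b(H) = ⅔ - (5 + H*4)/3 = ⅔ - (5 + 4*H)/3 = ⅔ + (-5/3 - 4*H/3) = -1 - 4*H/3)
-9*1 + b(-9)*W(5, -7) = -9*1 + (-1 - 4/3*(-9))*(-3 + 5*(-7)) = -9 + (-1 + 12)*(-3 - 35) = -9 + 11*(-38) = -9 - 418 = -427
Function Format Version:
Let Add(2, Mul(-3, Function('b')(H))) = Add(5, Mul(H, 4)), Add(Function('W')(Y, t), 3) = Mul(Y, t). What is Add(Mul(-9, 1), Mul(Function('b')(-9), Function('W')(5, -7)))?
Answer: -427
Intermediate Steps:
Function('W')(Y, t) = Add(-3, Mul(Y, t))
Function('b')(H) = Add(-1, Mul(Rational(-4, 3), H)) (Function('b')(H) = Add(Rational(2, 3), Mul(Rational(-1, 3), Add(5, Mul(H, 4)))) = Add(Rational(2, 3), Mul(Rational(-1, 3), Add(5, Mul(4, H)))) = Add(Rational(2, 3), Add(Rational(-5, 3), Mul(Rational(-4, 3), H))) = Add(-1, Mul(Rational(-4, 3), H)))
Add(Mul(-9, 1), Mul(Function('b')(-9), Function('W')(5, -7))) = Add(Mul(-9, 1), Mul(Add(-1, Mul(Rational(-4, 3), -9)), Add(-3, Mul(5, -7)))) = Add(-9, Mul(Add(-1, 12), Add(-3, -35))) = Add(-9, Mul(11, -38)) = Add(-9, -418) = -427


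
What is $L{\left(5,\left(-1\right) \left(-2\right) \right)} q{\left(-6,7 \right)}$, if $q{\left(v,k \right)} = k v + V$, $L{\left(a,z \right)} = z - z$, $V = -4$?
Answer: $0$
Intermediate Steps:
$L{\left(a,z \right)} = 0$
$q{\left(v,k \right)} = -4 + k v$ ($q{\left(v,k \right)} = k v - 4 = -4 + k v$)
$L{\left(5,\left(-1\right) \left(-2\right) \right)} q{\left(-6,7 \right)} = 0 \left(-4 + 7 \left(-6\right)\right) = 0 \left(-4 - 42\right) = 0 \left(-46\right) = 0$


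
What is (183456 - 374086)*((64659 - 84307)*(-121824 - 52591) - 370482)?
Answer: -653200450545940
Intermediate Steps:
(183456 - 374086)*((64659 - 84307)*(-121824 - 52591) - 370482) = -190630*(-19648*(-174415) - 370482) = -190630*(3426905920 - 370482) = -190630*3426535438 = -653200450545940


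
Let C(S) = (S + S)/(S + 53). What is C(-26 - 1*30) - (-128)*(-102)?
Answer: -39056/3 ≈ -13019.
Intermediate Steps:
C(S) = 2*S/(53 + S) (C(S) = (2*S)/(53 + S) = 2*S/(53 + S))
C(-26 - 1*30) - (-128)*(-102) = 2*(-26 - 1*30)/(53 + (-26 - 1*30)) - (-128)*(-102) = 2*(-26 - 30)/(53 + (-26 - 30)) - 1*13056 = 2*(-56)/(53 - 56) - 13056 = 2*(-56)/(-3) - 13056 = 2*(-56)*(-⅓) - 13056 = 112/3 - 13056 = -39056/3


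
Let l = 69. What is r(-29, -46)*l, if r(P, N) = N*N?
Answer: 146004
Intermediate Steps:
r(P, N) = N²
r(-29, -46)*l = (-46)²*69 = 2116*69 = 146004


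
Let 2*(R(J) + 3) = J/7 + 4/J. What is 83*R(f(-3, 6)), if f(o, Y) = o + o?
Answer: -6557/21 ≈ -312.24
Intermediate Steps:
f(o, Y) = 2*o
R(J) = -3 + 2/J + J/14 (R(J) = -3 + (J/7 + 4/J)/2 = -3 + (4/J + J/7)/2 = -3 + (2/J + J/14) = -3 + 2/J + J/14)
83*R(f(-3, 6)) = 83*(-3 + 2/((2*(-3))) + (2*(-3))/14) = 83*(-3 + 2/(-6) + (1/14)*(-6)) = 83*(-3 + 2*(-⅙) - 3/7) = 83*(-3 - ⅓ - 3/7) = 83*(-79/21) = -6557/21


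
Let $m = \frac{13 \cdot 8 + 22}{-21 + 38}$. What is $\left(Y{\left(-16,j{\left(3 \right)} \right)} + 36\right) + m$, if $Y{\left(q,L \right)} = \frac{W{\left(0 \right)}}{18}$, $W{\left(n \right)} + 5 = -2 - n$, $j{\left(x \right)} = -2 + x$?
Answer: $\frac{13165}{306} \approx 43.023$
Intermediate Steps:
$W{\left(n \right)} = -7 - n$ ($W{\left(n \right)} = -5 - \left(2 + n\right) = -7 - n$)
$m = \frac{126}{17}$ ($m = \frac{104 + 22}{17} = 126 \cdot \frac{1}{17} = \frac{126}{17} \approx 7.4118$)
$Y{\left(q,L \right)} = - \frac{7}{18}$ ($Y{\left(q,L \right)} = \frac{-7 - 0}{18} = \left(-7 + 0\right) \frac{1}{18} = \left(-7\right) \frac{1}{18} = - \frac{7}{18}$)
$\left(Y{\left(-16,j{\left(3 \right)} \right)} + 36\right) + m = \left(- \frac{7}{18} + 36\right) + \frac{126}{17} = \frac{641}{18} + \frac{126}{17} = \frac{13165}{306}$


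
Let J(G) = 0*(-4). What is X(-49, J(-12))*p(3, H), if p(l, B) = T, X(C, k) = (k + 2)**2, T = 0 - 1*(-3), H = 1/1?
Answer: 12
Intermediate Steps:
H = 1
J(G) = 0
T = 3 (T = 0 + 3 = 3)
X(C, k) = (2 + k)**2
p(l, B) = 3
X(-49, J(-12))*p(3, H) = (2 + 0)**2*3 = 2**2*3 = 4*3 = 12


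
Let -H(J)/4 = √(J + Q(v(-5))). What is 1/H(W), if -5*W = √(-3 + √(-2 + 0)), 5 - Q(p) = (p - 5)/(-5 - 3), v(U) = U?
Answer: -√5/(2*√(75 - 4*√(-3 + I*√2))) ≈ -0.13004 - 0.0062814*I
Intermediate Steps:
Q(p) = 35/8 + p/8 (Q(p) = 5 - (p - 5)/(-5 - 3) = 5 - (-5 + p)/(-8) = 5 - (-5 + p)*(-1)/8 = 5 - (5/8 - p/8) = 5 + (-5/8 + p/8) = 35/8 + p/8)
W = -√(-3 + I*√2)/5 (W = -√(-3 + √(-2 + 0))/5 = -√(-3 + √(-2))/5 = -√(-3 + I*√2)/5 ≈ -0.079577 - 0.35543*I)
H(J) = -4*√(15/4 + J) (H(J) = -4*√(J + (35/8 + (⅛)*(-5))) = -4*√(J + (35/8 - 5/8)) = -4*√(J + 15/4) = -4*√(15/4 + J))
1/H(W) = 1/(-2*√(15 + 4*(-√(-3 + I*√2)/5))) = 1/(-2*√(15 - 4*√(-3 + I*√2)/5)) = -1/(2*√(15 - 4*√(-3 + I*√2)/5))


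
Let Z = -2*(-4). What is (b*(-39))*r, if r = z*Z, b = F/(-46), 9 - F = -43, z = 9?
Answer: 73008/23 ≈ 3174.3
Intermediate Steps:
F = 52 (F = 9 - 1*(-43) = 9 + 43 = 52)
Z = 8
b = -26/23 (b = 52/(-46) = 52*(-1/46) = -26/23 ≈ -1.1304)
r = 72 (r = 9*8 = 72)
(b*(-39))*r = -26/23*(-39)*72 = (1014/23)*72 = 73008/23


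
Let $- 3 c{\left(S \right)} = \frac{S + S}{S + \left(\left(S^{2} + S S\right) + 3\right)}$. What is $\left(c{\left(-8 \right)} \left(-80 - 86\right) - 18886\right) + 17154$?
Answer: $- \frac{641764}{369} \approx -1739.2$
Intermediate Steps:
$c{\left(S \right)} = - \frac{2 S}{3 \left(3 + S + 2 S^{2}\right)}$ ($c{\left(S \right)} = - \frac{\left(S + S\right) \frac{1}{S + \left(\left(S^{2} + S S\right) + 3\right)}}{3} = - \frac{2 S \frac{1}{S + \left(\left(S^{2} + S^{2}\right) + 3\right)}}{3} = - \frac{2 S \frac{1}{S + \left(2 S^{2} + 3\right)}}{3} = - \frac{2 S \frac{1}{S + \left(3 + 2 S^{2}\right)}}{3} = - \frac{2 S \frac{1}{3 + S + 2 S^{2}}}{3} = - \frac{2 S}{3 \left(3 + S + 2 S^{2}\right)}$)
$\left(c{\left(-8 \right)} \left(-80 - 86\right) - 18886\right) + 17154 = \left(\left(-2\right) \left(-8\right) \frac{1}{9 + 3 \left(-8\right) + 6 \left(-8\right)^{2}} \left(-80 - 86\right) - 18886\right) + 17154 = \left(\left(-2\right) \left(-8\right) \frac{1}{9 - 24 + 6 \cdot 64} \left(-166\right) - 18886\right) + 17154 = \left(\left(-2\right) \left(-8\right) \frac{1}{9 - 24 + 384} \left(-166\right) - 18886\right) + 17154 = \left(\left(-2\right) \left(-8\right) \frac{1}{369} \left(-166\right) - 18886\right) + 17154 = \left(\frac{16}{369} \left(-166\right) - 18886\right) + 17154 = \left(- \frac{2656}{369} - 18886\right) + 17154 = - \frac{6971590}{369} + 17154 = - \frac{641764}{369}$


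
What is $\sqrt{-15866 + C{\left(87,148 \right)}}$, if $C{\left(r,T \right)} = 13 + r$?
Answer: $i \sqrt{15766} \approx 125.56 i$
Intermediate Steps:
$\sqrt{-15866 + C{\left(87,148 \right)}} = \sqrt{-15866 + \left(13 + 87\right)} = \sqrt{-15866 + 100} = \sqrt{-15766} = i \sqrt{15766}$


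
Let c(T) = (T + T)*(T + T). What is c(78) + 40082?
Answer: 64418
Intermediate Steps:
c(T) = 4*T² (c(T) = (2*T)*(2*T) = 4*T²)
c(78) + 40082 = 4*78² + 40082 = 4*6084 + 40082 = 24336 + 40082 = 64418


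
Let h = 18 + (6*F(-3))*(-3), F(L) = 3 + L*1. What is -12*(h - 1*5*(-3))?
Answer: -396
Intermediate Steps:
F(L) = 3 + L
h = 18 (h = 18 + (6*(3 - 3))*(-3) = 18 + (6*0)*(-3) = 18 + 0*(-3) = 18 + 0 = 18)
-12*(h - 1*5*(-3)) = -12*(18 - 1*5*(-3)) = -12*(18 - 5*(-3)) = -12*(18 + 15) = -12*33 = -396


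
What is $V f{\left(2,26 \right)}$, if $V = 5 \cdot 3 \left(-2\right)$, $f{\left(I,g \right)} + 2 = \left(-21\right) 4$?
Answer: $2580$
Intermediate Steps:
$f{\left(I,g \right)} = -86$ ($f{\left(I,g \right)} = -2 - 84 = -86$)
$V = -30$ ($V = 15 \left(-2\right) = -30$)
$V f{\left(2,26 \right)} = \left(-30\right) \left(-86\right) = 2580$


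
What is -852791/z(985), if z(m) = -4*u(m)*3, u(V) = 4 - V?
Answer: -852791/11772 ≈ -72.442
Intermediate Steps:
z(m) = -48 + 12*m (z(m) = -4*(4 - m)*3 = (-16 + 4*m)*3 = -48 + 12*m)
-852791/z(985) = -852791/(-48 + 12*985) = -852791/(-48 + 11820) = -852791/11772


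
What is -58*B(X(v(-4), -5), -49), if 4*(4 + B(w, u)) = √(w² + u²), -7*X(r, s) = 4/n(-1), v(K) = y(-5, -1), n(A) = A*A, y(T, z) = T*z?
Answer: 232 - 29*√117665/14 ≈ -478.55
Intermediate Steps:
n(A) = A²
v(K) = 5 (v(K) = -5*(-1) = 5)
X(r, s) = -4/7 (X(r, s) = -4/(7*((-1)²)) = -4/(7*1) = -4/7)
B(w, u) = -4 + √(u² + w²)/4 (B(w, u) = -4 + √(w² + u²)/4 = -4 + √(u² + w²)/4)
-58*B(X(v(-4), -5), -49) = -58*(-4 + √((-49)² + (-4/7)²)/4) = -58*(-4 + √(2401 + 16/49)/4) = -58*(-4 + √(117665/49)/4) = -58*(-4 + (√117665/7)/4) = -58*(-4 + √117665/28) = 232 - 29*√117665/14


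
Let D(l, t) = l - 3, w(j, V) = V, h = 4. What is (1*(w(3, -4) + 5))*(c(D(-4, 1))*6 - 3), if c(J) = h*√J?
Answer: -3 + 24*I*√7 ≈ -3.0 + 63.498*I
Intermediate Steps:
D(l, t) = -3 + l
c(J) = 4*√J
(1*(w(3, -4) + 5))*(c(D(-4, 1))*6 - 3) = (1*(-4 + 5))*((4*√(-3 - 4))*6 - 3) = (1*1)*((4*√(-7))*6 - 3) = 1*((4*(I*√7))*6 - 3) = 1*((4*I*√7)*6 - 3) = 1*(24*I*√7 - 3) = 1*(-3 + 24*I*√7) = -3 + 24*I*√7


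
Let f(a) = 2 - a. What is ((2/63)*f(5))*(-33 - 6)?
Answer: 26/7 ≈ 3.7143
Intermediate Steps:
((2/63)*f(5))*(-33 - 6) = ((2/63)*(2 - 1*5))*(-33 - 6) = ((2*(1/63))*(2 - 5))*(-39) = ((2/63)*(-3))*(-39) = -2/21*(-39) = 26/7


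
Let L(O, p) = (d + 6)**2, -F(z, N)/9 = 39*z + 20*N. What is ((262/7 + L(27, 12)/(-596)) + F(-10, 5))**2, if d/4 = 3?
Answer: 7621470011401/1087849 ≈ 7.0060e+6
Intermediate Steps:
F(z, N) = -351*z - 180*N (F(z, N) = -9*(39*z + 20*N) = -9*(20*N + 39*z) = -351*z - 180*N)
d = 12 (d = 4*3 = 12)
L(O, p) = 324 (L(O, p) = (12 + 6)**2 = 18**2 = 324)
((262/7 + L(27, 12)/(-596)) + F(-10, 5))**2 = ((262/7 + 324/(-596)) + (-351*(-10) - 180*5))**2 = ((262*(1/7) + 324*(-1/596)) + (3510 - 900))**2 = ((262/7 - 81/149) + 2610)**2 = (38471/1043 + 2610)**2 = (2760701/1043)**2 = 7621470011401/1087849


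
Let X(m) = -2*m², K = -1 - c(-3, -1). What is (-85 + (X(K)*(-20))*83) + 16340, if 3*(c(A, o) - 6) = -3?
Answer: 135775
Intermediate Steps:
c(A, o) = 5 (c(A, o) = 6 + (⅓)*(-3) = 6 - 1 = 5)
K = -6 (K = -1 - 1*5 = -1 - 5 = -6)
(-85 + (X(K)*(-20))*83) + 16340 = (-85 + (-2*(-6)²*(-20))*83) + 16340 = (-85 + (-2*36*(-20))*83) + 16340 = (-85 - 72*(-20)*83) + 16340 = (-85 + 1440*83) + 16340 = (-85 + 119520) + 16340 = 119435 + 16340 = 135775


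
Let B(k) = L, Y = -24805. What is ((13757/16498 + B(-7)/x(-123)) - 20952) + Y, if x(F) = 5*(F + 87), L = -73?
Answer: -67939068433/1484820 ≈ -45756.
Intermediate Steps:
B(k) = -73
x(F) = 435 + 5*F (x(F) = 5*(87 + F) = 435 + 5*F)
((13757/16498 + B(-7)/x(-123)) - 20952) + Y = ((13757/16498 - 73/(435 + 5*(-123))) - 20952) - 24805 = ((13757*(1/16498) - 73/(435 - 615)) - 20952) - 24805 = ((13757/16498 - 73/(-180)) - 20952) - 24805 = ((13757/16498 - 73*(-1/180)) - 20952) - 24805 = ((13757/16498 + 73/180) - 20952) - 24805 = (1840307/1484820 - 20952) - 24805 = -31108108333/1484820 - 24805 = -67939068433/1484820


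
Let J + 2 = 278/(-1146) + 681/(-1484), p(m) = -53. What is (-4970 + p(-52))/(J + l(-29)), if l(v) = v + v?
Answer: 4271217636/51616409 ≈ 82.749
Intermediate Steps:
J = -2297153/850332 (J = -2 + (278/(-1146) + 681/(-1484)) = -2 + (278*(-1/1146) + 681*(-1/1484)) = -2 + (-139/573 - 681/1484) = -2 - 596489/850332 = -2297153/850332 ≈ -2.7015)
l(v) = 2*v
(-4970 + p(-52))/(J + l(-29)) = (-4970 - 53)/(-2297153/850332 + 2*(-29)) = -5023/(-2297153/850332 - 58) = -5023/(-51616409/850332) = -5023*(-850332/51616409) = 4271217636/51616409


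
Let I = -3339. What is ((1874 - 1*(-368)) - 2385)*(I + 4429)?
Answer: -155870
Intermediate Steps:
((1874 - 1*(-368)) - 2385)*(I + 4429) = ((1874 - 1*(-368)) - 2385)*(-3339 + 4429) = ((1874 + 368) - 2385)*1090 = (2242 - 2385)*1090 = -143*1090 = -155870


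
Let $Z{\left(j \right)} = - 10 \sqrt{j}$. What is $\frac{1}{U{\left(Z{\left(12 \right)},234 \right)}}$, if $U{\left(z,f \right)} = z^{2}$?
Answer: $\frac{1}{1200} \approx 0.00083333$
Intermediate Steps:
$\frac{1}{U{\left(Z{\left(12 \right)},234 \right)}} = \frac{1}{\left(- 10 \sqrt{12}\right)^{2}} = \frac{1}{\left(- 10 \cdot 2 \sqrt{3}\right)^{2}} = \frac{1}{\left(- 20 \sqrt{3}\right)^{2}} = \frac{1}{1200}$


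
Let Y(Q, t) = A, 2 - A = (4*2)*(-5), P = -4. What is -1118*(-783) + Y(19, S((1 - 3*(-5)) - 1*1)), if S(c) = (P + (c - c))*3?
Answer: 875436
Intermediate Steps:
S(c) = -12 (S(c) = (-4 + (c - c))*3 = (-4 + 0)*3 = -4*3 = -12)
A = 42 (A = 2 - 4*2*(-5) = 2 - 8*(-5) = 2 - 1*(-40) = 2 + 40 = 42)
Y(Q, t) = 42
-1118*(-783) + Y(19, S((1 - 3*(-5)) - 1*1)) = -1118*(-783) + 42 = 875394 + 42 = 875436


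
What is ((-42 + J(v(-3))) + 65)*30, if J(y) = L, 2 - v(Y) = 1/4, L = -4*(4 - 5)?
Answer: 810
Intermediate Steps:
L = 4 (L = -4*(-1) = 4)
v(Y) = 7/4 (v(Y) = 2 - 1/4 = 7/4)
J(y) = 4
((-42 + J(v(-3))) + 65)*30 = ((-42 + 4) + 65)*30 = (-38 + 65)*30 = 27*30 = 810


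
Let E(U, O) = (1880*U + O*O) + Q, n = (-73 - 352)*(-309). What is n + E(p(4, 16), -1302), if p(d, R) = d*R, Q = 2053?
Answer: 1948902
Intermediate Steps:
p(d, R) = R*d
n = 131325 (n = -425*(-309) = 131325)
E(U, O) = 2053 + O**2 + 1880*U (E(U, O) = (1880*U + O*O) + 2053 = (1880*U + O**2) + 2053 = (O**2 + 1880*U) + 2053 = 2053 + O**2 + 1880*U)
n + E(p(4, 16), -1302) = 131325 + (2053 + (-1302)**2 + 1880*(16*4)) = 131325 + (2053 + 1695204 + 1880*64) = 131325 + (2053 + 1695204 + 120320) = 131325 + 1817577 = 1948902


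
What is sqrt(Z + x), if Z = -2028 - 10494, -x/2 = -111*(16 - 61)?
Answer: 4*I*sqrt(1407) ≈ 150.04*I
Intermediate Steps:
x = -9990 (x = -(-222)*(16 - 61) = -(-222)*(-45) = -2*4995 = -9990)
Z = -12522
sqrt(Z + x) = sqrt(-12522 - 9990) = sqrt(-22512) = 4*I*sqrt(1407)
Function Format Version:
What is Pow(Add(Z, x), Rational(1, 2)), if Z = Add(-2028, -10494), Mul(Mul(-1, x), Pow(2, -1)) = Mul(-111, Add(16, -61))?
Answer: Mul(4, I, Pow(1407, Rational(1, 2))) ≈ Mul(150.04, I)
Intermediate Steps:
x = -9990 (x = Mul(-2, Mul(-111, Add(16, -61))) = Mul(-2, Mul(-111, -45)) = Mul(-2, 4995) = -9990)
Z = -12522
Pow(Add(Z, x), Rational(1, 2)) = Pow(Add(-12522, -9990), Rational(1, 2)) = Pow(-22512, Rational(1, 2)) = Mul(4, I, Pow(1407, Rational(1, 2)))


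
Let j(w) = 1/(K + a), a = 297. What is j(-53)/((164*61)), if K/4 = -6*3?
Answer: 1/2250900 ≈ 4.4427e-7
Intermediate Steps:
K = -72 (K = 4*(-6*3) = 4*(-18) = -72)
j(w) = 1/225 (j(w) = 1/(-72 + 297) = 1/225)
j(-53)/((164*61)) = 1/(225*((164*61))) = (1/225)/10004 = (1/225)*(1/10004) = 1/2250900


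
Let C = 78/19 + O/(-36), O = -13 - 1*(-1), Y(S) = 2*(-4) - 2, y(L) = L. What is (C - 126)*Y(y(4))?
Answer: 69290/57 ≈ 1215.6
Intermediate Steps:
Y(S) = -10 (Y(S) = -8 - 2 = -10)
O = -12 (O = -13 + 1 = -12)
C = 253/57 (C = 78/19 - 12/(-36) = 78*(1/19) - 12*(-1/36) = 78/19 + ⅓ = 253/57 ≈ 4.4386)
(C - 126)*Y(y(4)) = (253/57 - 126)*(-10) = -6929/57*(-10) = 69290/57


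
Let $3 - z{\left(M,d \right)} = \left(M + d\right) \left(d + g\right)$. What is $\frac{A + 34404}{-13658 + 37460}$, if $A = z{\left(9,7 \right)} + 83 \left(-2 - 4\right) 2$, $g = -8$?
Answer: $\frac{33427}{23802} \approx 1.4044$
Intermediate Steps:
$z{\left(M,d \right)} = 3 - \left(-8 + d\right) \left(M + d\right)$ ($z{\left(M,d \right)} = 3 - \left(M + d\right) \left(d - 8\right) = 3 - \left(M + d\right) \left(-8 + d\right) = 3 - \left(-8 + d\right) \left(M + d\right)$)
$A = -977$ ($A = \left(3 - 7^{2} + 8 \cdot 9 + 8 \cdot 7 - 9 \cdot 7\right) + 83 \left(-2 - 4\right) 2 = \left(3 - 49 + 72 + 56 - 63\right) + 83 \left(\left(-6\right) 2\right) = \left(3 - 49 + 72 + 56 - 63\right) + 83 \left(-12\right) = 19 - 996 = -977$)
$\frac{A + 34404}{-13658 + 37460} = \frac{-977 + 34404}{-13658 + 37460} = \frac{33427}{23802}$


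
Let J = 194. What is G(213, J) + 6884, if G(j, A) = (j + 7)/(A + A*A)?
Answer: 26042194/3783 ≈ 6884.0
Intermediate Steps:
G(j, A) = (7 + j)/(A + A²)
G(213, J) + 6884 = (7 + 213)/(194*(1 + 194)) + 6884 = (1/194)*220/195 + 6884 = (1/194)*(1/195)*220 + 6884 = 22/3783 + 6884 = 26042194/3783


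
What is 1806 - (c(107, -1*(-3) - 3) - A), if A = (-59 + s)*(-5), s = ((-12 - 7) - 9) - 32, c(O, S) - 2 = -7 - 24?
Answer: 2430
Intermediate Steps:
c(O, S) = -29 (c(O, S) = 2 + (-7 - 24) = 2 - 31 = -29)
s = -60 (s = (-19 - 9) - 32 = -28 - 32 = -60)
A = 595 (A = (-59 - 60)*(-5) = -119*(-5) = 595)
1806 - (c(107, -1*(-3) - 3) - A) = 1806 - (-29 - 1*595) = 1806 - (-29 - 595) = 1806 - 1*(-624) = 1806 + 624 = 2430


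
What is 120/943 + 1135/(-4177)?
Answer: -569065/3938911 ≈ -0.14447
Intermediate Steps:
120/943 + 1135/(-4177) = 120*(1/943) + 1135*(-1/4177) = 120/943 - 1135/4177 = -569065/3938911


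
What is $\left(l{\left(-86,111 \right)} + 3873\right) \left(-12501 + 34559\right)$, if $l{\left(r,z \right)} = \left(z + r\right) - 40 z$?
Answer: $-11955436$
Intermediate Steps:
$l{\left(r,z \right)} = r - 39 z$ ($l{\left(r,z \right)} = \left(r + z\right) - 40 z = r - 39 z$)
$\left(l{\left(-86,111 \right)} + 3873\right) \left(-12501 + 34559\right) = \left(\left(-86 - 4329\right) + 3873\right) \left(-12501 + 34559\right) = \left(\left(-86 - 4329\right) + 3873\right) 22058 = \left(-4415 + 3873\right) 22058 = \left(-542\right) 22058 = -11955436$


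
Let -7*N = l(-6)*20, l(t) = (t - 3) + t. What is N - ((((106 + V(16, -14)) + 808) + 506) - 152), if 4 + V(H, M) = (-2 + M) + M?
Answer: -8338/7 ≈ -1191.1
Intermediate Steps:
V(H, M) = -6 + 2*M (V(H, M) = -4 + ((-2 + M) + M) = -4 + (-2 + 2*M) = -6 + 2*M)
l(t) = -3 + 2*t (l(t) = (-3 + t) + t = -3 + 2*t)
N = 300/7 (N = -(-3 + 2*(-6))*20/7 = -(-3 - 12)*20/7 = -(-15)*20/7 = -⅐*(-300) = 300/7 ≈ 42.857)
N - ((((106 + V(16, -14)) + 808) + 506) - 152) = 300/7 - ((((106 + (-6 + 2*(-14))) + 808) + 506) - 152) = 300/7 - ((((106 + (-6 - 28)) + 808) + 506) - 152) = 300/7 - ((((106 - 34) + 808) + 506) - 152) = 300/7 - (((72 + 808) + 506) - 152) = 300/7 - ((880 + 506) - 152) = 300/7 - (1386 - 152) = 300/7 - 1*1234 = 300/7 - 1234 = -8338/7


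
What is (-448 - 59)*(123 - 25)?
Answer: -49686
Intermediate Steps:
(-448 - 59)*(123 - 25) = -507*98 = -49686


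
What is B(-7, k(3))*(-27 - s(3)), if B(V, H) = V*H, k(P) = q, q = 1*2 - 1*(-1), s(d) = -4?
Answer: 483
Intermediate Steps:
q = 3 (q = 2 + 1 = 3)
k(P) = 3
B(V, H) = H*V
B(-7, k(3))*(-27 - s(3)) = (3*(-7))*(-27 - 1*(-4)) = -21*(-27 + 4) = -21*(-23) = 483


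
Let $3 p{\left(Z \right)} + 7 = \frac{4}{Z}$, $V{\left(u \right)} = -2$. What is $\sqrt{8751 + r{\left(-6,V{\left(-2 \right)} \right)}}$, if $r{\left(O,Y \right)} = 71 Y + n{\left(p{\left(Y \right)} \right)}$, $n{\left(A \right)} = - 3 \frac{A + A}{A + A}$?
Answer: $\sqrt{8606} \approx 92.769$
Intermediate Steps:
$p{\left(Z \right)} = - \frac{7}{3} + \frac{4}{3 Z}$ ($p{\left(Z \right)} = - \frac{7}{3} + \frac{4 \frac{1}{Z}}{3} = - \frac{7}{3} + \frac{4}{3 Z}$)
$n{\left(A \right)} = -3$ ($n{\left(A \right)} = - 3 \frac{2 A}{2 A} = - 3 \cdot 2 A \frac{1}{2 A} = \left(-3\right) 1 = -3$)
$r{\left(O,Y \right)} = -3 + 71 Y$ ($r{\left(O,Y \right)} = 71 Y - 3 = -3 + 71 Y$)
$\sqrt{8751 + r{\left(-6,V{\left(-2 \right)} \right)}} = \sqrt{8751 + \left(-3 + 71 \left(-2\right)\right)} = \sqrt{8751 - 145} = \sqrt{8606}$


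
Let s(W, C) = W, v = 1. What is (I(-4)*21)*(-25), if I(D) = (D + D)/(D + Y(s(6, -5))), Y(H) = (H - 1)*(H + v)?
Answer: 4200/31 ≈ 135.48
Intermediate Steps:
Y(H) = (1 + H)*(-1 + H) (Y(H) = (H - 1)*(H + 1) = (-1 + H)*(1 + H) = (1 + H)*(-1 + H))
I(D) = 2*D/(35 + D) (I(D) = (D + D)/(D + (-1 + 6**2)) = (2*D)/(D + (-1 + 36)) = (2*D)/(D + 35) = (2*D)/(35 + D) = 2*D/(35 + D))
(I(-4)*21)*(-25) = ((2*(-4)/(35 - 4))*21)*(-25) = ((2*(-4)/31)*21)*(-25) = ((2*(-4)*(1/31))*21)*(-25) = -8/31*21*(-25) = -168/31*(-25) = 4200/31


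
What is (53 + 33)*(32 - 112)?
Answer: -6880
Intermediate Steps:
(53 + 33)*(32 - 112) = 86*(-80) = -6880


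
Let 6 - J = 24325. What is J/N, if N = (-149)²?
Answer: -24319/22201 ≈ -1.0954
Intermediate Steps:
J = -24319 (J = 6 - 1*24325 = 6 - 24325 = -24319)
N = 22201
J/N = -24319/22201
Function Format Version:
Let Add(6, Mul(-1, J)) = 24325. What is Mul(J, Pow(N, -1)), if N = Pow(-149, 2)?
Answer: Rational(-24319, 22201) ≈ -1.0954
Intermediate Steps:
J = -24319 (J = Add(6, Mul(-1, 24325)) = Add(6, -24325) = -24319)
N = 22201
Mul(J, Pow(N, -1)) = Mul(-24319, Pow(22201, -1)) = Mul(-24319, Rational(1, 22201)) = Rational(-24319, 22201)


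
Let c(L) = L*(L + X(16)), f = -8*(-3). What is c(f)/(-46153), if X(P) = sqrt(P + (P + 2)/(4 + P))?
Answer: -576/46153 - 156*sqrt(10)/230765 ≈ -0.014618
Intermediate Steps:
f = 24
X(P) = sqrt(P + (2 + P)/(4 + P))
c(L) = L*(L + 13*sqrt(10)/10) (c(L) = L*(L + sqrt((2 + 16 + 16*(4 + 16))/(4 + 16))) = L*(L + sqrt((2 + 16 + 16*20)/20)) = L*(L + sqrt((2 + 16 + 320)/20)) = L*(L + sqrt((1/20)*338)) = L*(L + sqrt(169/10)) = L*(L + 13*sqrt(10)/10))
c(f)/(-46153) = ((1/10)*24*(10*24 + 13*sqrt(10)))/(-46153) = ((1/10)*24*(240 + 13*sqrt(10)))*(-1/46153) = (576 + 156*sqrt(10)/5)*(-1/46153) = -576/46153 - 156*sqrt(10)/230765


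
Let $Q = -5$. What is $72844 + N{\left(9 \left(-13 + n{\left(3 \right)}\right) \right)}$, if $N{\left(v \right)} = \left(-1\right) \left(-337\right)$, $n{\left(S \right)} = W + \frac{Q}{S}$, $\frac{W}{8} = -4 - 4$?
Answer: $73181$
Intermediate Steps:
$W = -64$ ($W = 8 \left(-4 - 4\right) = 8 \left(-8\right) = -64$)
$n{\left(S \right)} = -64 - \frac{5}{S}$
$N{\left(v \right)} = 337$
$72844 + N{\left(9 \left(-13 + n{\left(3 \right)}\right) \right)} = 72844 + 337 = 73181$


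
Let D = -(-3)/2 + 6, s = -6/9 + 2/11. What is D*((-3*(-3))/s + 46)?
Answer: 6585/32 ≈ 205.78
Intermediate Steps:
s = -16/33 (s = -6*⅑ + 2*(1/11) = -⅔ + 2/11 = -16/33 ≈ -0.48485)
D = 15/2 (D = -(-3)/2 + 6 = -1*(-3/2) + 6 = 3/2 + 6 = 15/2 ≈ 7.5000)
D*((-3*(-3))/s + 46) = 15*((-3*(-3))/(-16/33) + 46)/2 = 15*(9*(-33/16) + 46)/2 = 15*(-297/16 + 46)/2 = (15/2)*(439/16) = 6585/32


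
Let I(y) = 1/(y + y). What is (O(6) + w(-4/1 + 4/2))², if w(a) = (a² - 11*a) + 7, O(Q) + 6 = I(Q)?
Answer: 105625/144 ≈ 733.51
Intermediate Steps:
I(y) = 1/(2*y)
O(Q) = -6 + 1/(2*Q)
w(a) = 7 + a² - 11*a
(O(6) + w(-4/1 + 4/2))² = ((-6 + (½)/6) + (7 + (-4/1 + 4/2)² - 11*(-4/1 + 4/2)))² = ((-6 + (½)*(⅙)) + (7 + (-4*1 + 4*(½))² - 11*(-4*1 + 4*(½))))² = ((-6 + 1/12) + (7 + (-4 + 2)² - 11*(-4 + 2)))² = (-71/12 + (7 + (-2)² - 11*(-2)))² = (-71/12 + (7 + 4 + 22))² = (-71/12 + 33)² = (325/12)² = 105625/144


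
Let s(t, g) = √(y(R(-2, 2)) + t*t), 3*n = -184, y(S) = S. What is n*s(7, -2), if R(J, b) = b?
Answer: -184*√51/3 ≈ -438.01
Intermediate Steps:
n = -184/3 (n = (⅓)*(-184) = -184/3 ≈ -61.333)
s(t, g) = √(2 + t²) (s(t, g) = √(2 + t*t) = √(2 + t²))
n*s(7, -2) = -184*√(2 + 7²)/3 = -184*√(2 + 49)/3 = -184*√51/3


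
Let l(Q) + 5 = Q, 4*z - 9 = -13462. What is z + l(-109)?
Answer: -13909/4 ≈ -3477.3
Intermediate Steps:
z = -13453/4 (z = 9/4 + (¼)*(-13462) = 9/4 - 6731/2 = -13453/4 ≈ -3363.3)
l(Q) = -5 + Q
z + l(-109) = -13453/4 + (-5 - 109) = -13453/4 - 114 = -13909/4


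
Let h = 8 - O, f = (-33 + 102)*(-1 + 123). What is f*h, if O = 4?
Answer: 33672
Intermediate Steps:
f = 8418 (f = 69*122 = 8418)
h = 4 (h = 8 - 1*4 = 8 - 4 = 4)
f*h = 8418*4 = 33672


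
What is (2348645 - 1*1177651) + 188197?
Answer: 1359191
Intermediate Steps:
(2348645 - 1*1177651) + 188197 = (2348645 - 1177651) + 188197 = 1170994 + 188197 = 1359191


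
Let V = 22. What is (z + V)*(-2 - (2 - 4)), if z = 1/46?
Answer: 0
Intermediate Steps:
z = 1/46 ≈ 0.021739
(z + V)*(-2 - (2 - 4)) = (1/46 + 22)*(-2 - (2 - 4)) = 1013*(-2 - 1*(-2))/46 = 1013*(-2 + 2)/46 = (1013/46)*0 = 0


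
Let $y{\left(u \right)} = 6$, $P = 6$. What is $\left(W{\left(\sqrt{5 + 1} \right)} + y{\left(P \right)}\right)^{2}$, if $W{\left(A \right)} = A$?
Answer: $\left(6 + \sqrt{6}\right)^{2} \approx 71.394$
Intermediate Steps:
$\left(W{\left(\sqrt{5 + 1} \right)} + y{\left(P \right)}\right)^{2} = \left(\sqrt{5 + 1} + 6\right)^{2} = \left(\sqrt{6} + 6\right)^{2} = \left(6 + \sqrt{6}\right)^{2}$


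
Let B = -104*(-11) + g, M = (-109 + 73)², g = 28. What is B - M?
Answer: -124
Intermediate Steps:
M = 1296 (M = (-36)² = 1296)
B = 1172 (B = -104*(-11) + 28 = 1144 + 28 = 1172)
B - M = 1172 - 1*1296 = 1172 - 1296 = -124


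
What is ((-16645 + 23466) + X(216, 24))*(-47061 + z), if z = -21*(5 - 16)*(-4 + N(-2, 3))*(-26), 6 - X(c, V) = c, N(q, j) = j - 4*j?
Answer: 205053387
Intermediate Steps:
N(q, j) = -3*j
X(c, V) = 6 - c
z = 78078 (z = -21*(5 - 16)*(-4 - 3*3)*(-26) = -(-231)*(-4 - 9)*(-26) = -(-231)*(-13)*(-26) = -21*143*(-26) = -3003*(-26) = 78078)
((-16645 + 23466) + X(216, 24))*(-47061 + z) = ((-16645 + 23466) + (6 - 1*216))*(-47061 + 78078) = (6821 + (6 - 216))*31017 = (6821 - 210)*31017 = 6611*31017 = 205053387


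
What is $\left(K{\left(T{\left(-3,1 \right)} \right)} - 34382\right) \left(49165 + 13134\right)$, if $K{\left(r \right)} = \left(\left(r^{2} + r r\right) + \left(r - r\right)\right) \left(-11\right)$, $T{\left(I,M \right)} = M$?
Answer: $-2143334796$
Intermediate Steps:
$K{\left(r \right)} = - 22 r^{2}$ ($K{\left(r \right)} = \left(\left(r^{2} + r^{2}\right) + 0\right) \left(-11\right) = \left(2 r^{2} + 0\right) \left(-11\right) = 2 r^{2} \left(-11\right) = - 22 r^{2}$)
$\left(K{\left(T{\left(-3,1 \right)} \right)} - 34382\right) \left(49165 + 13134\right) = \left(- 22 \cdot 1^{2} - 34382\right) \left(49165 + 13134\right) = \left(\left(-22\right) 1 - 34382\right) 62299 = \left(-22 - 34382\right) 62299 = \left(-34404\right) 62299 = -2143334796$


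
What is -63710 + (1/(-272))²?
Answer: -4713520639/73984 ≈ -63710.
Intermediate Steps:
-63710 + (1/(-272))² = -63710 + (-1/272)² = -63710 + 1/73984 = -4713520639/73984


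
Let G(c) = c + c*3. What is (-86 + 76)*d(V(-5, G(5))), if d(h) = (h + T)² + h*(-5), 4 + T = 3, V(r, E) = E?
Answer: -2610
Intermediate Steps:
G(c) = 4*c (G(c) = c + 3*c = 4*c)
T = -1 (T = -4 + 3 = -1)
d(h) = (-1 + h)² - 5*h (d(h) = (h - 1)² + h*(-5) = (-1 + h)² - 5*h)
(-86 + 76)*d(V(-5, G(5))) = (-86 + 76)*((-1 + 4*5)² - 20*5) = -10*((-1 + 20)² - 5*20) = -10*(19² - 100) = -10*(361 - 100) = -10*261 = -2610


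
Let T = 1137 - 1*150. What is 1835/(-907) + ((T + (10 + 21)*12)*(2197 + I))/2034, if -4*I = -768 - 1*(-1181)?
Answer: 1145356035/819928 ≈ 1396.9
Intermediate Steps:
T = 987 (T = 1137 - 150 = 987)
I = -413/4 (I = -(-768 - 1*(-1181))/4 = -(-768 + 1181)/4 = -¼*413 = -413/4 ≈ -103.25)
1835/(-907) + ((T + (10 + 21)*12)*(2197 + I))/2034 = 1835/(-907) + ((987 + (10 + 21)*12)*(2197 - 413/4))/2034 = 1835*(-1/907) + ((987 + 31*12)*(8375/4))*(1/2034) = -1835/907 + ((987 + 372)*(8375/4))*(1/2034) = -1835/907 + (1359*(8375/4))*(1/2034) = -1835/907 + (11381625/4)*(1/2034) = -1835/907 + 1264625/904 = 1145356035/819928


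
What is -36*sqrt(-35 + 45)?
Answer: -36*sqrt(10) ≈ -113.84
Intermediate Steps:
-36*sqrt(-35 + 45) = -36*sqrt(10)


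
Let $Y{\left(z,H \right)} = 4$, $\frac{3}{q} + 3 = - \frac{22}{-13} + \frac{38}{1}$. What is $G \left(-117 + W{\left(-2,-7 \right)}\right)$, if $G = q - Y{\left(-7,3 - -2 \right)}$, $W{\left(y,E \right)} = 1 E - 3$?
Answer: $\frac{79121}{159} \approx 497.62$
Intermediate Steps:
$q = \frac{13}{159}$ ($q = \frac{3}{-3 + \left(- \frac{22}{-13} + \frac{38}{1}\right)} = \frac{3}{-3 + \left(\left(-22\right) \left(- \frac{1}{13}\right) + 38 \cdot 1\right)} = \frac{3}{-3 + \left(\frac{22}{13} + 38\right)} = \frac{3}{-3 + \frac{516}{13}} = \frac{3}{\frac{477}{13}} = 3 \cdot \frac{13}{477} = \frac{13}{159} \approx 0.081761$)
$W{\left(y,E \right)} = -3 + E$ ($W{\left(y,E \right)} = E - 3 = -3 + E$)
$G = - \frac{623}{159}$ ($G = \frac{13}{159} - 4 = - \frac{623}{159} \approx -3.9182$)
$G \left(-117 + W{\left(-2,-7 \right)}\right) = - \frac{623 \left(-117 - 10\right)}{159} = \left(- \frac{623}{159}\right) \left(-127\right) = \frac{79121}{159}$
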